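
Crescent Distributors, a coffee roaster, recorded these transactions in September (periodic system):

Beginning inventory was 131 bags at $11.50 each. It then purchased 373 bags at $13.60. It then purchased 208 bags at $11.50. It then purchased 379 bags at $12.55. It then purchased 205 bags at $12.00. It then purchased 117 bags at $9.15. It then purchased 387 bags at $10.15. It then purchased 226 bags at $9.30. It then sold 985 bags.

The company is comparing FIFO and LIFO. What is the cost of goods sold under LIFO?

FIFO COGS: 131 @ $11.50 + 373 @ $13.60 + 208 @ $11.50 + 273 @ $12.55 = $12,397.45
LIFO COGS: 226 @ $9.30 + 387 @ $10.15 + 117 @ $9.15 + 205 @ $12.00 + 50 @ $12.55 = $10,187.90

COGS = $10,187.90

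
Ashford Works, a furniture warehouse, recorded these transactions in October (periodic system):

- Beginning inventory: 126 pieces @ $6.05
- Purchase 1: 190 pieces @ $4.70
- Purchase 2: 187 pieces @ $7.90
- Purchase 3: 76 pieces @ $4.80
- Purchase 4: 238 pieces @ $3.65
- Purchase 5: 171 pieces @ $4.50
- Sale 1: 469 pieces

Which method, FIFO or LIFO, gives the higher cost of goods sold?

FIFO

FIFO COGS: 126 @ $6.05 + 190 @ $4.70 + 153 @ $7.90 = $2,864.00
LIFO COGS: 171 @ $4.50 + 238 @ $3.65 + 60 @ $4.80 = $1,926.20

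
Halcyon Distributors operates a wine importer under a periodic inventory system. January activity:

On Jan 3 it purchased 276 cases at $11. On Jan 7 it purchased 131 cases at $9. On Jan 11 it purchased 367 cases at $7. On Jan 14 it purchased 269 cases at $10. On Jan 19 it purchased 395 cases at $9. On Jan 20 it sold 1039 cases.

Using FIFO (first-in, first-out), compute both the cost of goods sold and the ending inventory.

COGS = $9,434; ending inventory = $3,595

Jan 20, 1039 sold [FIFO — oldest first]: 276 @ $11 + 131 @ $9 + 367 @ $7 + 265 @ $10 = $9,434
Ending inventory: 4 @ $10 + 395 @ $9 = $3,595
Check: goods available $13,029 = COGS $9,434 + ending $3,595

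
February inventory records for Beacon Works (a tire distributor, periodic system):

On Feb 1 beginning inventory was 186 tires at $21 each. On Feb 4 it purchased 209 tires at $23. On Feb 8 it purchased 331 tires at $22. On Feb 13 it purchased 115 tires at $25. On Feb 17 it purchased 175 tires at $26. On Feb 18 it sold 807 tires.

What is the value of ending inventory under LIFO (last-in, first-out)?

Ending inventory = $4,435

Feb 18, 807 sold [LIFO — newest first]: 175 @ $26 + 115 @ $25 + 331 @ $22 + 186 @ $23 = $18,985
Ending inventory: 186 @ $21 + 23 @ $23 = $4,435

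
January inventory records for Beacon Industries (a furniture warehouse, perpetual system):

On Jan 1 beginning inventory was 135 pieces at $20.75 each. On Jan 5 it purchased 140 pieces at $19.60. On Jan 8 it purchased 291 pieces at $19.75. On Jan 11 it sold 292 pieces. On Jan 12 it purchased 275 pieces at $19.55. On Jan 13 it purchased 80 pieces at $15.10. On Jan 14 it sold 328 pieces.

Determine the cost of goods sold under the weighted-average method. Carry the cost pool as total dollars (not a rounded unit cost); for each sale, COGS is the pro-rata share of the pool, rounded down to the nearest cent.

COGS = $12,109.92

After Jan 1: 135 on hand, pool $2,801.25 (≈ $20.7500 each)
After Jan 5: 275 on hand, pool $5,545.25 (≈ $20.1645 each)
After Jan 8: 566 on hand, pool $11,292.50 (≈ $19.9514 each)
Jan 11, sell 292: 292/566 × $11,292.50 → $5,825.81
After Jan 12: 549 on hand, pool $10,842.94 (≈ $19.7503 each)
After Jan 13: 629 on hand, pool $12,050.94 (≈ $19.1589 each)
Jan 14, sell 328: 328/629 × $12,050.94 → $6,284.11
Total COGS = $5,825.81 + $6,284.11 = $12,109.92
Ending inventory (cost pool remaining) = $5,766.83
Check: goods available $17,876.75 = COGS $12,109.92 + ending $5,766.83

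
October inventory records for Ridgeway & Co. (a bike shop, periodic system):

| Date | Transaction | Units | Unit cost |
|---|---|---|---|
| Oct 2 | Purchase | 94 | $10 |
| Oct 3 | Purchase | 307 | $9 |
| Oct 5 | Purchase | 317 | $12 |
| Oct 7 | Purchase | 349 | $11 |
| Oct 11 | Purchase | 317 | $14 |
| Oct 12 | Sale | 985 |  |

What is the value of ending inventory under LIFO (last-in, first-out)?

Oct 12, 985 sold [LIFO — newest first]: 317 @ $14 + 349 @ $11 + 317 @ $12 + 2 @ $9 = $12,099
Ending inventory: 94 @ $10 + 305 @ $9 = $3,685

Ending inventory = $3,685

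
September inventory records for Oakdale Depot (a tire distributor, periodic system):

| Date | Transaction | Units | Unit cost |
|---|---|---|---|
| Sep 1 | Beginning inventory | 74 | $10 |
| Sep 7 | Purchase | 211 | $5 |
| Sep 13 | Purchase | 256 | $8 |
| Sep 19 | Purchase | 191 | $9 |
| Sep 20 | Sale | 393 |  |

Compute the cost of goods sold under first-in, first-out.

COGS = $2,659

Sep 20, 393 sold [FIFO — oldest first]: 74 @ $10 + 211 @ $5 + 108 @ $8 = $2,659
Ending inventory: 148 @ $8 + 191 @ $9 = $2,903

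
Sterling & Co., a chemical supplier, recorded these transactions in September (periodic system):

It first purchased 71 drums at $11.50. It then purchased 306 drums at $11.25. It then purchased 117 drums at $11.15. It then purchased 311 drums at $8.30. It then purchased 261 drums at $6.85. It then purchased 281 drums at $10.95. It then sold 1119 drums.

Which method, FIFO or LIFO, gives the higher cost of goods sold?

FIFO COGS: 71 @ $11.50 + 306 @ $11.25 + 117 @ $11.15 + 311 @ $8.30 + 261 @ $6.85 + 53 @ $10.95 = $10,513.05
LIFO COGS: 281 @ $10.95 + 261 @ $6.85 + 311 @ $8.30 + 117 @ $11.15 + 149 @ $11.25 = $10,426.90

FIFO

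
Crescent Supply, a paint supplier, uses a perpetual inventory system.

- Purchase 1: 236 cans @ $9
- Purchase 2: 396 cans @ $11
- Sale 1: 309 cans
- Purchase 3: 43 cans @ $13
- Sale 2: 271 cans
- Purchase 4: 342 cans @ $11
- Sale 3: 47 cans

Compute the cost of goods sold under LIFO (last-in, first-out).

Sale 1 (309) [LIFO — newest first]: 309 @ $11 = $3,399
Sale 2 (271) [LIFO — newest first]: 43 @ $13 + 87 @ $11 + 141 @ $9 = $2,785
Sale 3 (47) [LIFO — newest first]: 47 @ $11 = $517
Total COGS = $3,399 + $2,785 + $517 = $6,701
Ending inventory: 95 @ $9 + 295 @ $11 = $4,100

COGS = $6,701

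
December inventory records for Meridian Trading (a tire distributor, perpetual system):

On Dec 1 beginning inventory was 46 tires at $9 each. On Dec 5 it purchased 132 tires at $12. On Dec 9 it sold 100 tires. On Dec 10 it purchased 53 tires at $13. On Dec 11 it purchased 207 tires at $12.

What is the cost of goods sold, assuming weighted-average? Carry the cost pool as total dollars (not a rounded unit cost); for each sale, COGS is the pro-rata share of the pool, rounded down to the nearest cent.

COGS = $1,122.47

After Dec 1: 46 on hand, pool $414.00 (≈ $9.0000 each)
After Dec 5: 178 on hand, pool $1,998.00 (≈ $11.2247 each)
Dec 9, sell 100: 100/178 × $1,998.00 → $1,122.47
After Dec 10: 131 on hand, pool $1,564.53 (≈ $11.9430 each)
After Dec 11: 338 on hand, pool $4,048.53 (≈ $11.9779 each)
Ending inventory (cost pool remaining) = $4,048.53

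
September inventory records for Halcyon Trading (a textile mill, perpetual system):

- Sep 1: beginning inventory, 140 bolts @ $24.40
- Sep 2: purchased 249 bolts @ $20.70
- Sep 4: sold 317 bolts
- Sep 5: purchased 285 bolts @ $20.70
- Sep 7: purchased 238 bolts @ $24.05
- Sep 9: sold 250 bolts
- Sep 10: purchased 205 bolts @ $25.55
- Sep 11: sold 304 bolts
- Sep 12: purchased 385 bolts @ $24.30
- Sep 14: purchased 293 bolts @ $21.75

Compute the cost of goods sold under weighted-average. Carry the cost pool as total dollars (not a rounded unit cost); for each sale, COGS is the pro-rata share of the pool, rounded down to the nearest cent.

After Sep 1: 140 on hand, pool $3,416.00 (≈ $24.4000 each)
After Sep 2: 389 on hand, pool $8,570.30 (≈ $22.0316 each)
Sep 4, sell 317: 317/389 × $8,570.30 → $6,984.02
After Sep 5: 357 on hand, pool $7,485.78 (≈ $20.9686 each)
After Sep 7: 595 on hand, pool $13,209.68 (≈ $22.2011 each)
Sep 9, sell 250: 250/595 × $13,209.68 → $5,550.28
After Sep 10: 550 on hand, pool $12,897.15 (≈ $23.4494 each)
Sep 11, sell 304: 304/550 × $12,897.15 → $7,128.60
After Sep 12: 631 on hand, pool $15,124.05 (≈ $23.9684 each)
After Sep 14: 924 on hand, pool $21,496.80 (≈ $23.2649 each)
Total COGS = $6,984.02 + $5,550.28 + $7,128.60 = $19,662.90
Ending inventory (cost pool remaining) = $21,496.80

COGS = $19,662.90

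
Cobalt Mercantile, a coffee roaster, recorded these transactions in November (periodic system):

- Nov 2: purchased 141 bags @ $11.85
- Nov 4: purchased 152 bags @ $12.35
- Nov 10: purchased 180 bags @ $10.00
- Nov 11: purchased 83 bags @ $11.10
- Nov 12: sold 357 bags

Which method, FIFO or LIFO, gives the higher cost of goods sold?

FIFO

FIFO COGS: 141 @ $11.85 + 152 @ $12.35 + 64 @ $10.00 = $4,188.05
LIFO COGS: 83 @ $11.10 + 180 @ $10.00 + 94 @ $12.35 = $3,882.20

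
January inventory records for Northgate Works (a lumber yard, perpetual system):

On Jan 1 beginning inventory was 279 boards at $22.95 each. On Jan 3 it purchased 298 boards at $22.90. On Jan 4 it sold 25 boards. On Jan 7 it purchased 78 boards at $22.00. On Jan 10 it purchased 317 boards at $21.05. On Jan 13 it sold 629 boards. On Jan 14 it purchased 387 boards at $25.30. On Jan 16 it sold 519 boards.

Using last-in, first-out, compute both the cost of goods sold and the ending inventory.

COGS = $27,138.50; ending inventory = $4,268.70

Jan 4, 25 sold [LIFO — newest first]: 25 @ $22.90 = $572.50
Jan 13, 629 sold [LIFO — newest first]: 317 @ $21.05 + 78 @ $22.00 + 234 @ $22.90 = $13,747.45
Jan 16, 519 sold [LIFO — newest first]: 387 @ $25.30 + 39 @ $22.90 + 93 @ $22.95 = $12,818.55
Total COGS = $572.50 + $13,747.45 + $12,818.55 = $27,138.50
Ending inventory: 186 @ $22.95 = $4,268.70
Check: goods available $31,407.20 = COGS $27,138.50 + ending $4,268.70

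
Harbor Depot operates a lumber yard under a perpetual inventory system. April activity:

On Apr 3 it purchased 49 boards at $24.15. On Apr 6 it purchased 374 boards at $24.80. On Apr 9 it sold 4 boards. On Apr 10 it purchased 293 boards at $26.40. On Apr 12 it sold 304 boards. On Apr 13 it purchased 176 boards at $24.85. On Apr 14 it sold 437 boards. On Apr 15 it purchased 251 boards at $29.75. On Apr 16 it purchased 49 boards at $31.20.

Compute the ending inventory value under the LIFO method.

Apr 9, 4 sold [LIFO — newest first]: 4 @ $24.80 = $99.20
Apr 12, 304 sold [LIFO — newest first]: 293 @ $26.40 + 11 @ $24.80 = $8,008.00
Apr 14, 437 sold [LIFO — newest first]: 176 @ $24.85 + 261 @ $24.80 = $10,846.40
Total COGS = $99.20 + $8,008.00 + $10,846.40 = $18,953.60
Ending inventory: 49 @ $24.15 + 98 @ $24.80 + 251 @ $29.75 + 49 @ $31.20 = $12,609.80
Check: goods available $31,563.40 = COGS $18,953.60 + ending $12,609.80

Ending inventory = $12,609.80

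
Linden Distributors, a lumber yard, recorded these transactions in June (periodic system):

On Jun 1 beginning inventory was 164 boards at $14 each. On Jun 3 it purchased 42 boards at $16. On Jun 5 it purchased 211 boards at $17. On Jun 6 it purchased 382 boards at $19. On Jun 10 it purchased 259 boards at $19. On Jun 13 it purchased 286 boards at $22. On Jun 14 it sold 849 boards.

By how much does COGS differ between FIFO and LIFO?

$2,226

FIFO COGS: 164 @ $14 + 42 @ $16 + 211 @ $17 + 382 @ $19 + 50 @ $19 = $14,763
LIFO COGS: 286 @ $22 + 259 @ $19 + 304 @ $19 = $16,989
Difference = |$14,763 − $16,989| = $2,226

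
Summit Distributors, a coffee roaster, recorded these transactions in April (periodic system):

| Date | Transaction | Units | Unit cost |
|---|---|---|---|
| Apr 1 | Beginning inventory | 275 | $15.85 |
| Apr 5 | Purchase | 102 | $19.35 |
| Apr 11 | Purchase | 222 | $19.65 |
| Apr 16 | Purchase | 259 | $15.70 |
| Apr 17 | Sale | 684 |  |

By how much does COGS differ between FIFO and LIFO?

FIFO COGS: 275 @ $15.85 + 102 @ $19.35 + 222 @ $19.65 + 85 @ $15.70 = $12,029.25
LIFO COGS: 259 @ $15.70 + 222 @ $19.65 + 102 @ $19.35 + 101 @ $15.85 = $12,003.15
Difference = |$12,029.25 − $12,003.15| = $26.10

$26.10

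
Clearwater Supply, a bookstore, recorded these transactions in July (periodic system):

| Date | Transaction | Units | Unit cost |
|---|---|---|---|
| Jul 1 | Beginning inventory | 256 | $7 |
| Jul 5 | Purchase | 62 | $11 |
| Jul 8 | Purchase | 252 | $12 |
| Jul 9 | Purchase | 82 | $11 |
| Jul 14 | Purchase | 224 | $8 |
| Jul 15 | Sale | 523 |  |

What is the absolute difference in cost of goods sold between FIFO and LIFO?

$364

FIFO COGS: 256 @ $7 + 62 @ $11 + 205 @ $12 = $4,934
LIFO COGS: 224 @ $8 + 82 @ $11 + 217 @ $12 = $5,298
Difference = |$4,934 − $5,298| = $364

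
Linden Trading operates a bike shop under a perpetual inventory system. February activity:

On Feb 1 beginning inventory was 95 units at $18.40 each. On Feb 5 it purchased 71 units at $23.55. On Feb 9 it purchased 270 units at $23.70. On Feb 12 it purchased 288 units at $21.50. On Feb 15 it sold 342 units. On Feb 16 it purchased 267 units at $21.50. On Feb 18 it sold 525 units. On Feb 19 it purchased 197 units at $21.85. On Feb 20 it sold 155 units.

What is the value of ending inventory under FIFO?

Feb 15, 342 sold [FIFO — oldest first]: 95 @ $18.40 + 71 @ $23.55 + 176 @ $23.70 = $7,591.25
Feb 18, 525 sold [FIFO — oldest first]: 94 @ $23.70 + 288 @ $21.50 + 143 @ $21.50 = $11,494.30
Feb 20, 155 sold [FIFO — oldest first]: 124 @ $21.50 + 31 @ $21.85 = $3,343.35
Total COGS = $7,591.25 + $11,494.30 + $3,343.35 = $22,428.90
Ending inventory: 166 @ $21.85 = $3,627.10

Ending inventory = $3,627.10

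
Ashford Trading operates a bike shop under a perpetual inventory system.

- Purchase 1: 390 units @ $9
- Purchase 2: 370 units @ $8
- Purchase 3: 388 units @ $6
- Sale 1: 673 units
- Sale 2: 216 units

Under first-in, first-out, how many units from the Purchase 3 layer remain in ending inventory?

Sale 1 (673) [FIFO — oldest first]: 390 @ $9 + 283 @ $8 = $5,774
Sale 2 (216) [FIFO — oldest first]: 87 @ $8 + 129 @ $6 = $1,470
Total COGS = $5,774 + $1,470 = $7,244
Ending inventory: 259 @ $6 = $1,554
Check: goods available $8,798 = COGS $7,244 + ending $1,554

259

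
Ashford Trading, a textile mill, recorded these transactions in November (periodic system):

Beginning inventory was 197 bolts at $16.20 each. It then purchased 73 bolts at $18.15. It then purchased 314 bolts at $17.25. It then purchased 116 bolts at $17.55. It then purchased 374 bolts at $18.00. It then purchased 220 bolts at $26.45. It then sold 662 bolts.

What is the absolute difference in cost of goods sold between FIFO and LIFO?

$2,442.65

FIFO COGS: 197 @ $16.20 + 73 @ $18.15 + 314 @ $17.25 + 78 @ $17.55 = $11,301.75
LIFO COGS: 220 @ $26.45 + 374 @ $18.00 + 68 @ $17.55 = $13,744.40
Difference = |$11,301.75 − $13,744.40| = $2,442.65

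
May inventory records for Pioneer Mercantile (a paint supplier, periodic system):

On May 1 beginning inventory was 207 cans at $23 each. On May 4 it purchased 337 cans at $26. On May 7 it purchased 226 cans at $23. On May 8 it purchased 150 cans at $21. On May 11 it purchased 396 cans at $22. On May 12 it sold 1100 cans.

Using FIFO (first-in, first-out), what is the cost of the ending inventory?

Ending inventory = $4,752

May 12, 1100 sold [FIFO — oldest first]: 207 @ $23 + 337 @ $26 + 226 @ $23 + 150 @ $21 + 180 @ $22 = $25,831
Ending inventory: 216 @ $22 = $4,752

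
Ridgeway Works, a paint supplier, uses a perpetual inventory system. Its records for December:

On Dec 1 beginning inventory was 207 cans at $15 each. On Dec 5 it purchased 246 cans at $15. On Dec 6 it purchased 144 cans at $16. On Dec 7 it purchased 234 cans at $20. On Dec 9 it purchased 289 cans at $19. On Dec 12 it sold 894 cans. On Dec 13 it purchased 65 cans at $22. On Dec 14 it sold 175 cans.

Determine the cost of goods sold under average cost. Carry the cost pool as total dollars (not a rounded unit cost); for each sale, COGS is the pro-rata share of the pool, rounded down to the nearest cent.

COGS = $18,579.94

After Dec 1: 207 on hand, pool $3,105.00 (≈ $15.0000 each)
After Dec 5: 453 on hand, pool $6,795.00 (≈ $15.0000 each)
After Dec 6: 597 on hand, pool $9,099.00 (≈ $15.2412 each)
After Dec 7: 831 on hand, pool $13,779.00 (≈ $16.5812 each)
After Dec 9: 1120 on hand, pool $19,270.00 (≈ $17.2054 each)
Dec 12, sell 894: 894/1120 × $19,270.00 → $15,381.58
After Dec 13: 291 on hand, pool $5,318.42 (≈ $18.2764 each)
Dec 14, sell 175: 175/291 × $5,318.42 → $3,198.36
Total COGS = $15,381.58 + $3,198.36 = $18,579.94
Ending inventory (cost pool remaining) = $2,120.06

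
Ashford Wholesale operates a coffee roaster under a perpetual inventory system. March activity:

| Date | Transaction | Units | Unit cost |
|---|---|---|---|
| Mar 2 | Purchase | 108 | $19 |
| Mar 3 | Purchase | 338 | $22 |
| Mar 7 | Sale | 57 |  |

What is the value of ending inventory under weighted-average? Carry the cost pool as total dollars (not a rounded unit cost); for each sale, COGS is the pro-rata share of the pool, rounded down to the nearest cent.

After Mar 2: 108 on hand, pool $2,052.00 (≈ $19.0000 each)
After Mar 3: 446 on hand, pool $9,488.00 (≈ $21.2735 each)
Mar 7, sell 57: 57/446 × $9,488.00 → $1,212.59
Ending inventory (cost pool remaining) = $8,275.41

Ending inventory = $8,275.41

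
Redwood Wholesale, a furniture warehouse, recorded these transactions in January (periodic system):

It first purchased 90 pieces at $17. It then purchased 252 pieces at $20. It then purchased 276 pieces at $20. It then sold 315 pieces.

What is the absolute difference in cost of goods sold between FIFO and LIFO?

FIFO COGS: 90 @ $17 + 225 @ $20 = $6,030
LIFO COGS: 276 @ $20 + 39 @ $20 = $6,300
Difference = |$6,030 − $6,300| = $270

$270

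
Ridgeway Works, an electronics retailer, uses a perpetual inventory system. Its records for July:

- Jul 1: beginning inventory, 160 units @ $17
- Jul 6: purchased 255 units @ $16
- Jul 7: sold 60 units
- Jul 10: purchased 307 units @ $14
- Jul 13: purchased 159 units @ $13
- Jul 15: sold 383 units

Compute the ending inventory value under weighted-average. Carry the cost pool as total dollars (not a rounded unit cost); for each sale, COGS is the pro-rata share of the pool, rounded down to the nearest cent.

Ending inventory = $6,498.98

After Jul 1: 160 on hand, pool $2,720.00 (≈ $17.0000 each)
After Jul 6: 415 on hand, pool $6,800.00 (≈ $16.3855 each)
Jul 7, sell 60: 60/415 × $6,800.00 → $983.13
After Jul 10: 662 on hand, pool $10,114.87 (≈ $15.2793 each)
After Jul 13: 821 on hand, pool $12,181.87 (≈ $14.8378 each)
Jul 15, sell 383: 383/821 × $12,181.87 → $5,682.89
Total COGS = $983.13 + $5,682.89 = $6,666.02
Ending inventory (cost pool remaining) = $6,498.98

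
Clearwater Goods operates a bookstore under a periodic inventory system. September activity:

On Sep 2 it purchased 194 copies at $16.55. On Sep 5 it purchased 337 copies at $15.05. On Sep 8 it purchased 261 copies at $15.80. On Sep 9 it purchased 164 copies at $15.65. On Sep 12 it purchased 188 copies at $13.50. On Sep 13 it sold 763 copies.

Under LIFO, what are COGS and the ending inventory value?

Sep 13, 763 sold [LIFO — newest first]: 188 @ $13.50 + 164 @ $15.65 + 261 @ $15.80 + 150 @ $15.05 = $11,485.90
Ending inventory: 194 @ $16.55 + 187 @ $15.05 = $6,025.05
Check: goods available $17,510.95 = COGS $11,485.90 + ending $6,025.05

COGS = $11,485.90; ending inventory = $6,025.05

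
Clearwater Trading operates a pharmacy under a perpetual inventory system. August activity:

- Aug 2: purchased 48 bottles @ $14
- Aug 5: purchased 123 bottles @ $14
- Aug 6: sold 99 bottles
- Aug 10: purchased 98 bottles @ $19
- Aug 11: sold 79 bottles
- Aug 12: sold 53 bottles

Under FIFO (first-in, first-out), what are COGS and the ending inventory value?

Aug 6, 99 sold [FIFO — oldest first]: 48 @ $14 + 51 @ $14 = $1,386
Aug 11, 79 sold [FIFO — oldest first]: 72 @ $14 + 7 @ $19 = $1,141
Aug 12, 53 sold [FIFO — oldest first]: 53 @ $19 = $1,007
Total COGS = $1,386 + $1,141 + $1,007 = $3,534
Ending inventory: 38 @ $19 = $722
Check: goods available $4,256 = COGS $3,534 + ending $722

COGS = $3,534; ending inventory = $722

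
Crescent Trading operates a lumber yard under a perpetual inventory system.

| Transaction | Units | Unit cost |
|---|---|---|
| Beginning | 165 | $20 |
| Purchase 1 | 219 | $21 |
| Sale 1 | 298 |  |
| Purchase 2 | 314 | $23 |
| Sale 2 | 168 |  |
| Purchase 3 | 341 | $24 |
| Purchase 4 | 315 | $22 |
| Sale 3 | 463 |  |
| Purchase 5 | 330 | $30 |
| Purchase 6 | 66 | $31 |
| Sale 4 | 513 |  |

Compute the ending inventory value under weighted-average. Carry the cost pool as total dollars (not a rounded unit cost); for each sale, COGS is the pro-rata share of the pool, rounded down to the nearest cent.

After Beginning: 165 on hand, pool $3,300.00 (≈ $20.0000 each)
After Purchase 1: 384 on hand, pool $7,899.00 (≈ $20.5703 each)
Sale 1, sell 298: 298/384 × $7,899.00 → $6,129.95
After Purchase 2: 400 on hand, pool $8,991.05 (≈ $22.4776 each)
Sale 2, sell 168: 168/400 × $8,991.05 → $3,776.24
After Purchase 3: 573 on hand, pool $13,398.81 (≈ $23.3836 each)
After Purchase 4: 888 on hand, pool $20,328.81 (≈ $22.8928 each)
Sale 3, sell 463: 463/888 × $20,328.81 → $10,599.36
After Purchase 5: 755 on hand, pool $19,629.45 (≈ $25.9993 each)
After Purchase 6: 821 on hand, pool $21,675.45 (≈ $26.4013 each)
Sale 4, sell 513: 513/821 × $21,675.45 → $13,543.85
Total COGS = $6,129.95 + $3,776.24 + $10,599.36 + $13,543.85 = $34,049.40
Ending inventory (cost pool remaining) = $8,131.60
Check: goods available $42,181.00 = COGS $34,049.40 + ending $8,131.60

Ending inventory = $8,131.60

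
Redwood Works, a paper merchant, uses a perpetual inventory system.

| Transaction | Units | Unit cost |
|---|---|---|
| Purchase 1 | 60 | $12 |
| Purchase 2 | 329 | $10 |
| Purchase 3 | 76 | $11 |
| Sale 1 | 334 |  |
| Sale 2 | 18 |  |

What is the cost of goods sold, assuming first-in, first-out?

COGS = $3,640

Sale 1 (334) [FIFO — oldest first]: 60 @ $12 + 274 @ $10 = $3,460
Sale 2 (18) [FIFO — oldest first]: 18 @ $10 = $180
Total COGS = $3,460 + $180 = $3,640
Ending inventory: 37 @ $10 + 76 @ $11 = $1,206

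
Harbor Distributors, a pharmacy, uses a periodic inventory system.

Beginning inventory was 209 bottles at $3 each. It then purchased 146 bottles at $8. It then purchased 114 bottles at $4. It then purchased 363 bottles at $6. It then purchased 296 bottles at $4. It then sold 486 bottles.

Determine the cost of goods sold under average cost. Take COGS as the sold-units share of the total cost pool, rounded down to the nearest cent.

COGS = $2,418.36

Sale 1, sell 486: 486/1128 × $5,613.00 → $2,418.36
Ending inventory (cost pool remaining) = $3,194.64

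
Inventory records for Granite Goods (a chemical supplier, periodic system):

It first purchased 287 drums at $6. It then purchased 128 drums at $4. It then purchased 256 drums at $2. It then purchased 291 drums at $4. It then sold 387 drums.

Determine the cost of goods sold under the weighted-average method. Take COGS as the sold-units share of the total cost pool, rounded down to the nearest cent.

COGS = $1,572.94

Sale 1, sell 387: 387/962 × $3,910.00 → $1,572.94
Ending inventory (cost pool remaining) = $2,337.06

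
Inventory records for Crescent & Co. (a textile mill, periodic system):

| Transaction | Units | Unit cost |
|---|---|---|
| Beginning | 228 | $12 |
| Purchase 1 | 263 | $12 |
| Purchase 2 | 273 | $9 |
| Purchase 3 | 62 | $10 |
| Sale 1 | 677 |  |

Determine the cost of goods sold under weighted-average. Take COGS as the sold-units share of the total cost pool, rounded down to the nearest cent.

Sale 1, sell 677: 677/826 × $8,969.00 → $7,351.10
Ending inventory (cost pool remaining) = $1,617.90

COGS = $7,351.10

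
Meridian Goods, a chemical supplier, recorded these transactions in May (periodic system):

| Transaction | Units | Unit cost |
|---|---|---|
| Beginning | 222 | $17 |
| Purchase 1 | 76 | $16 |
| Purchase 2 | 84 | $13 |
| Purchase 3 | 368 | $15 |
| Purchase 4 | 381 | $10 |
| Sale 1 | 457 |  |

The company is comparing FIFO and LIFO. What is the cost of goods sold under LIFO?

FIFO COGS: 222 @ $17 + 76 @ $16 + 84 @ $13 + 75 @ $15 = $7,207
LIFO COGS: 381 @ $10 + 76 @ $15 = $4,950

COGS = $4,950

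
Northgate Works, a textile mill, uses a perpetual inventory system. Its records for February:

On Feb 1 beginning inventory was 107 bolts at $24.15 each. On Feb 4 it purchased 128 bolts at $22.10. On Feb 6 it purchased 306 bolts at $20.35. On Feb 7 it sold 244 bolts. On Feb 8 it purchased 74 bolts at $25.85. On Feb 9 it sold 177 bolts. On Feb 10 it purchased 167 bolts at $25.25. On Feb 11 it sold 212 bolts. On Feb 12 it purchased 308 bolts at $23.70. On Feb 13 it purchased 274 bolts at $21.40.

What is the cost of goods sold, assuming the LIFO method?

Feb 7, 244 sold [LIFO — newest first]: 244 @ $20.35 = $4,965.40
Feb 9, 177 sold [LIFO — newest first]: 74 @ $25.85 + 62 @ $20.35 + 41 @ $22.10 = $4,080.70
Feb 11, 212 sold [LIFO — newest first]: 167 @ $25.25 + 45 @ $22.10 = $5,211.25
Total COGS = $4,965.40 + $4,080.70 + $5,211.25 = $14,257.35
Ending inventory: 107 @ $24.15 + 42 @ $22.10 + 308 @ $23.70 + 274 @ $21.40 = $16,675.45
Check: goods available $30,932.80 = COGS $14,257.35 + ending $16,675.45

COGS = $14,257.35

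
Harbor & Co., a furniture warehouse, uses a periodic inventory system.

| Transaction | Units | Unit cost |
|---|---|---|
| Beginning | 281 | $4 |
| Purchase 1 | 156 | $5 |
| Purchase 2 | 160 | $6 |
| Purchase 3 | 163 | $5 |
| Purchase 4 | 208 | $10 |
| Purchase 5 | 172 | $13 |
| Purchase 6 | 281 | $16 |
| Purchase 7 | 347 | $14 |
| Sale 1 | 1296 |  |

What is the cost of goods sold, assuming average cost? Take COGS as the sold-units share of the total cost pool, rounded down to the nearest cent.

Sale 1, sell 1296: 1296/1768 × $17,349.00 → $12,717.36
Ending inventory (cost pool remaining) = $4,631.64
Check: goods available $17,349.00 = COGS $12,717.36 + ending $4,631.64

COGS = $12,717.36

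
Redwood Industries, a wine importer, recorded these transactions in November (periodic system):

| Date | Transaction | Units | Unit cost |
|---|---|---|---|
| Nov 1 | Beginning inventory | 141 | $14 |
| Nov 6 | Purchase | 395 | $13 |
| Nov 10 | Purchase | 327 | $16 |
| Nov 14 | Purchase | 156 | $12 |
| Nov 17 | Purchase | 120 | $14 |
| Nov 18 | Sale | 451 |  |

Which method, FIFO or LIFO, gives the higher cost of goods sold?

LIFO

FIFO COGS: 141 @ $14 + 310 @ $13 = $6,004
LIFO COGS: 120 @ $14 + 156 @ $12 + 175 @ $16 = $6,352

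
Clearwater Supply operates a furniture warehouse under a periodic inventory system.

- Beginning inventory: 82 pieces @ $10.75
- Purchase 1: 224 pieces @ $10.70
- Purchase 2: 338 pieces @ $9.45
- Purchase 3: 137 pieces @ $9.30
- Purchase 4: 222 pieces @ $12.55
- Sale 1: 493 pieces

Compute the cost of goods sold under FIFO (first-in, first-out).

Sale 1 (493) [FIFO — oldest first]: 82 @ $10.75 + 224 @ $10.70 + 187 @ $9.45 = $5,045.45
Ending inventory: 151 @ $9.45 + 137 @ $9.30 + 222 @ $12.55 = $5,487.15

COGS = $5,045.45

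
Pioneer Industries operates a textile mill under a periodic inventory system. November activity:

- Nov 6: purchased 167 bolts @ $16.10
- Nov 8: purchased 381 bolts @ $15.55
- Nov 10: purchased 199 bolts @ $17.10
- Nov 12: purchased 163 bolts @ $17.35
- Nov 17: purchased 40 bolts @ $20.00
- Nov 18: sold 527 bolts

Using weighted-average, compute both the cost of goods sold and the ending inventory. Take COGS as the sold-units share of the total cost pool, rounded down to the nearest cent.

Nov 18, sell 527: 527/950 × $15,644.20 → $8,678.41
Ending inventory (cost pool remaining) = $6,965.79

COGS = $8,678.41; ending inventory = $6,965.79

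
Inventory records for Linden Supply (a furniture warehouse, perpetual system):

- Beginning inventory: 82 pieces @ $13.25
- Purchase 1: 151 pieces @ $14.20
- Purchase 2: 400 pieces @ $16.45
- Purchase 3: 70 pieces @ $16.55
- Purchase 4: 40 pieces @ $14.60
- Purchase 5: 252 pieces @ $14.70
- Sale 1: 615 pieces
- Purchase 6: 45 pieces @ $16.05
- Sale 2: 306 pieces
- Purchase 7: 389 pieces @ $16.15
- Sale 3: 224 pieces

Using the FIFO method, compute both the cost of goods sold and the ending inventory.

Sale 1 (615) [FIFO — oldest first]: 82 @ $13.25 + 151 @ $14.20 + 382 @ $16.45 = $9,514.60
Sale 2 (306) [FIFO — oldest first]: 18 @ $16.45 + 70 @ $16.55 + 40 @ $14.60 + 178 @ $14.70 = $4,655.20
Sale 3 (224) [FIFO — oldest first]: 74 @ $14.70 + 45 @ $16.05 + 105 @ $16.15 = $3,505.80
Total COGS = $9,514.60 + $4,655.20 + $3,505.80 = $17,675.60
Ending inventory: 284 @ $16.15 = $4,586.60
Check: goods available $22,262.20 = COGS $17,675.60 + ending $4,586.60

COGS = $17,675.60; ending inventory = $4,586.60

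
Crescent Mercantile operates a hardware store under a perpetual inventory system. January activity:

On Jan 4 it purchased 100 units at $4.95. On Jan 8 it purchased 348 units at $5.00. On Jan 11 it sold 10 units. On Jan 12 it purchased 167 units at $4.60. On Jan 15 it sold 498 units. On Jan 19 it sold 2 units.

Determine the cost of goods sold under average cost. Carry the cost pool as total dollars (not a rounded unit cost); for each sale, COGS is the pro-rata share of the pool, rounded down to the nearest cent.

COGS = $2,490.63

After Jan 4: 100 on hand, pool $495.00 (≈ $4.9500 each)
After Jan 8: 448 on hand, pool $2,235.00 (≈ $4.9888 each)
Jan 11, sell 10: 10/448 × $2,235.00 → $49.88
After Jan 12: 605 on hand, pool $2,953.32 (≈ $4.8815 each)
Jan 15, sell 498: 498/605 × $2,953.32 → $2,430.99
Jan 19, sell 2: 2/107 × $522.33 → $9.76
Total COGS = $49.88 + $2,430.99 + $9.76 = $2,490.63
Ending inventory (cost pool remaining) = $512.57
Check: goods available $3,003.20 = COGS $2,490.63 + ending $512.57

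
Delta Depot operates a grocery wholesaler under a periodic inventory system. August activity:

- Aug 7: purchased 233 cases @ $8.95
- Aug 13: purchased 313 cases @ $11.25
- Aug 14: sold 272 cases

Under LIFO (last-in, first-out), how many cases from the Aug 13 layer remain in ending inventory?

Aug 14, 272 sold [LIFO — newest first]: 272 @ $11.25 = $3,060.00
Ending inventory: 233 @ $8.95 + 41 @ $11.25 = $2,546.60

41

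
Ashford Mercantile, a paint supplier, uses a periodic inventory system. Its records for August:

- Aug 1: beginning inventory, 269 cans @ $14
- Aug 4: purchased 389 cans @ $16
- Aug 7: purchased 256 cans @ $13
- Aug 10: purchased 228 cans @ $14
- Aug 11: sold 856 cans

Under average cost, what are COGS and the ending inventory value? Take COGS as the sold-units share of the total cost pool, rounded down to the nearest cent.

Aug 11, sell 856: 856/1142 × $16,510.00 → $12,375.27
Ending inventory (cost pool remaining) = $4,134.73
Check: goods available $16,510.00 = COGS $12,375.27 + ending $4,134.73

COGS = $12,375.27; ending inventory = $4,134.73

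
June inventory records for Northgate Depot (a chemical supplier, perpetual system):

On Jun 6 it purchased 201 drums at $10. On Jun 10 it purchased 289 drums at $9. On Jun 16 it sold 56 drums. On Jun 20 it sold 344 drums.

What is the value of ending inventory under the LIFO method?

Ending inventory = $900

Jun 16, 56 sold [LIFO — newest first]: 56 @ $9 = $504
Jun 20, 344 sold [LIFO — newest first]: 233 @ $9 + 111 @ $10 = $3,207
Total COGS = $504 + $3,207 = $3,711
Ending inventory: 90 @ $10 = $900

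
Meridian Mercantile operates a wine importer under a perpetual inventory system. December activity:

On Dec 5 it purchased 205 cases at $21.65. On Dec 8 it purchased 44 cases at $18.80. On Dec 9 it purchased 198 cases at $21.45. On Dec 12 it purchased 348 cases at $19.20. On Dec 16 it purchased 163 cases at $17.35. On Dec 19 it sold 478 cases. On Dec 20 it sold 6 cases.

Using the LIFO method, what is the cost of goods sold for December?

Dec 19, 478 sold [LIFO — newest first]: 163 @ $17.35 + 315 @ $19.20 = $8,876.05
Dec 20, 6 sold [LIFO — newest first]: 6 @ $19.20 = $115.20
Total COGS = $8,876.05 + $115.20 = $8,991.25
Ending inventory: 205 @ $21.65 + 44 @ $18.80 + 198 @ $21.45 + 27 @ $19.20 = $10,030.95
Check: goods available $19,022.20 = COGS $8,991.25 + ending $10,030.95

COGS = $8,991.25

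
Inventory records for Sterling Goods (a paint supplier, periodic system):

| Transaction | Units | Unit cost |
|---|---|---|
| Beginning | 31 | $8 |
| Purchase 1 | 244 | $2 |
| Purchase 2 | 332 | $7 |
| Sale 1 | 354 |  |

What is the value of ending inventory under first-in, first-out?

Ending inventory = $1,771

Sale 1 (354) [FIFO — oldest first]: 31 @ $8 + 244 @ $2 + 79 @ $7 = $1,289
Ending inventory: 253 @ $7 = $1,771
Check: goods available $3,060 = COGS $1,289 + ending $1,771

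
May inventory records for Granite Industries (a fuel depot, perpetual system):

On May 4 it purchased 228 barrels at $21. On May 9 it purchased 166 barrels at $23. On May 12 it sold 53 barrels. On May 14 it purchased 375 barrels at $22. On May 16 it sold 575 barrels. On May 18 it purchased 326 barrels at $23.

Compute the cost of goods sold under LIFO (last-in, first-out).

May 12, 53 sold [LIFO — newest first]: 53 @ $23 = $1,219
May 16, 575 sold [LIFO — newest first]: 375 @ $22 + 113 @ $23 + 87 @ $21 = $12,676
Total COGS = $1,219 + $12,676 = $13,895
Ending inventory: 141 @ $21 + 326 @ $23 = $10,459
Check: goods available $24,354 = COGS $13,895 + ending $10,459

COGS = $13,895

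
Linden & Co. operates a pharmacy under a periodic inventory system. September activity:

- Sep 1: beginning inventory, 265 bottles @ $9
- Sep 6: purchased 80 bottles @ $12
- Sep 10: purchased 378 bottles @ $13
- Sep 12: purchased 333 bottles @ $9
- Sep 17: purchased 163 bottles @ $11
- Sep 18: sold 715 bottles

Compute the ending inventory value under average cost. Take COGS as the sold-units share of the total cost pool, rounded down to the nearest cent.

Ending inventory = $5,395.16

Sep 18, sell 715: 715/1219 × $13,049.00 → $7,653.84
Ending inventory (cost pool remaining) = $5,395.16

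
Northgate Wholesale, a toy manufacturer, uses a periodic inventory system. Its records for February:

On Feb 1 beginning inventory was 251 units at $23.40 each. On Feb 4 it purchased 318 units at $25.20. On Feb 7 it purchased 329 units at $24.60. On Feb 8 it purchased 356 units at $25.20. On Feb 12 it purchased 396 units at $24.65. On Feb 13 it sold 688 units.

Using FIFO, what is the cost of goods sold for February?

COGS = $16,814.40

Feb 13, 688 sold [FIFO — oldest first]: 251 @ $23.40 + 318 @ $25.20 + 119 @ $24.60 = $16,814.40
Ending inventory: 210 @ $24.60 + 356 @ $25.20 + 396 @ $24.65 = $23,898.60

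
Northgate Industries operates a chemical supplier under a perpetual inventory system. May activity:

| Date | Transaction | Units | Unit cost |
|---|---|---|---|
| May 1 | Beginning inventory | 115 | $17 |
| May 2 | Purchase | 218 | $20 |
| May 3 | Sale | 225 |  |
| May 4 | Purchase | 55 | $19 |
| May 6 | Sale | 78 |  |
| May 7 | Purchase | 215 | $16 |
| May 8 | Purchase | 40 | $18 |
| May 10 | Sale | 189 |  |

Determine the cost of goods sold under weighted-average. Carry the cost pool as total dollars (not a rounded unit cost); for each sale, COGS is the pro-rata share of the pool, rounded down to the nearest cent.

After May 1: 115 on hand, pool $1,955.00 (≈ $17.0000 each)
After May 2: 333 on hand, pool $6,315.00 (≈ $18.9640 each)
May 3, sell 225: 225/333 × $6,315.00 → $4,266.89
After May 4: 163 on hand, pool $3,093.11 (≈ $18.9761 each)
May 6, sell 78: 78/163 × $3,093.11 → $1,480.13
After May 7: 300 on hand, pool $5,052.98 (≈ $16.8433 each)
After May 8: 340 on hand, pool $5,772.98 (≈ $16.9794 each)
May 10, sell 189: 189/340 × $5,772.98 → $3,209.09
Total COGS = $4,266.89 + $1,480.13 + $3,209.09 = $8,956.11
Ending inventory (cost pool remaining) = $2,563.89
Check: goods available $11,520.00 = COGS $8,956.11 + ending $2,563.89

COGS = $8,956.11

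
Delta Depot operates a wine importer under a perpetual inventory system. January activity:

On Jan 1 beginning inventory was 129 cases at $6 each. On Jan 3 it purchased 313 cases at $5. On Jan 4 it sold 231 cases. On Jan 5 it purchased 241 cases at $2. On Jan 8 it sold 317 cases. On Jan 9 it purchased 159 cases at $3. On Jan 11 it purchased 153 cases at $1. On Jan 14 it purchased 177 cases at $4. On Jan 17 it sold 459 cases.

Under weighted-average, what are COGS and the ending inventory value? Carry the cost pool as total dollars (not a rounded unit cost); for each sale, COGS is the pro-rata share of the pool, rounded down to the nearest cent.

COGS = $3,678.95; ending inventory = $480.05

After Jan 1: 129 on hand, pool $774.00 (≈ $6.0000 each)
After Jan 3: 442 on hand, pool $2,339.00 (≈ $5.2919 each)
Jan 4, sell 231: 231/442 × $2,339.00 → $1,222.41
After Jan 5: 452 on hand, pool $1,598.59 (≈ $3.5367 each)
Jan 8, sell 317: 317/452 × $1,598.59 → $1,121.13
After Jan 9: 294 on hand, pool $954.46 (≈ $3.2465 each)
After Jan 11: 447 on hand, pool $1,107.46 (≈ $2.4775 each)
After Jan 14: 624 on hand, pool $1,815.46 (≈ $2.9094 each)
Jan 17, sell 459: 459/624 × $1,815.46 → $1,335.41
Total COGS = $1,222.41 + $1,121.13 + $1,335.41 = $3,678.95
Ending inventory (cost pool remaining) = $480.05
Check: goods available $4,159.00 = COGS $3,678.95 + ending $480.05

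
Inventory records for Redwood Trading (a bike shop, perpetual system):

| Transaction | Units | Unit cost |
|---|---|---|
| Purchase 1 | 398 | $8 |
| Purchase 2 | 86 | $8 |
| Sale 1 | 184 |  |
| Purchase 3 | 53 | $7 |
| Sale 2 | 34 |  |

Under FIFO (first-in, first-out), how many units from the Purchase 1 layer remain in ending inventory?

180

Sale 1 (184) [FIFO — oldest first]: 184 @ $8 = $1,472
Sale 2 (34) [FIFO — oldest first]: 34 @ $8 = $272
Total COGS = $1,472 + $272 = $1,744
Ending inventory: 180 @ $8 + 86 @ $8 + 53 @ $7 = $2,499
Check: goods available $4,243 = COGS $1,744 + ending $2,499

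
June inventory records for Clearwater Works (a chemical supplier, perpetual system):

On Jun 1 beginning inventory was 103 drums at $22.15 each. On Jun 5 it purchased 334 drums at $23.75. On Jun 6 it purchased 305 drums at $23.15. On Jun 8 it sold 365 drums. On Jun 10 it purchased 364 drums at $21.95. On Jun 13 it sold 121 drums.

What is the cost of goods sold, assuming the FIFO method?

COGS = $11,348.30

Jun 8, 365 sold [FIFO — oldest first]: 103 @ $22.15 + 262 @ $23.75 = $8,503.95
Jun 13, 121 sold [FIFO — oldest first]: 72 @ $23.75 + 49 @ $23.15 = $2,844.35
Total COGS = $8,503.95 + $2,844.35 = $11,348.30
Ending inventory: 256 @ $23.15 + 364 @ $21.95 = $13,916.20
Check: goods available $25,264.50 = COGS $11,348.30 + ending $13,916.20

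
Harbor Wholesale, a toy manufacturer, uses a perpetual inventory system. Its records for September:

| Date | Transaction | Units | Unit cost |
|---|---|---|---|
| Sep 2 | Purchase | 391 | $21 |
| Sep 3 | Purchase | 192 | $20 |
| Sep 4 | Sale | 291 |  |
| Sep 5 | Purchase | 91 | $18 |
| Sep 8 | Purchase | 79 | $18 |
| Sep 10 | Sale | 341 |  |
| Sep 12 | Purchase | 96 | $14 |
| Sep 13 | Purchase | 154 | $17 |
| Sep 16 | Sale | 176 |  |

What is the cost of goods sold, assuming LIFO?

Sep 4, 291 sold [LIFO — newest first]: 192 @ $20 + 99 @ $21 = $5,919
Sep 10, 341 sold [LIFO — newest first]: 79 @ $18 + 91 @ $18 + 171 @ $21 = $6,651
Sep 16, 176 sold [LIFO — newest first]: 154 @ $17 + 22 @ $14 = $2,926
Total COGS = $5,919 + $6,651 + $2,926 = $15,496
Ending inventory: 121 @ $21 + 74 @ $14 = $3,577

COGS = $15,496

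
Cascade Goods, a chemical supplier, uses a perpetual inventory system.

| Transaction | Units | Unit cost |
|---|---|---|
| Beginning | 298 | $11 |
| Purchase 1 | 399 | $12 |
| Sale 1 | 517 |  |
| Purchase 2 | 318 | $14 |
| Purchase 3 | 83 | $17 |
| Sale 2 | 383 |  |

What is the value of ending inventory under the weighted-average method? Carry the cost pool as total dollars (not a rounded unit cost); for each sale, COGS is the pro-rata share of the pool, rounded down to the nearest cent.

After Beginning: 298 on hand, pool $3,278.00 (≈ $11.0000 each)
After Purchase 1: 697 on hand, pool $8,066.00 (≈ $11.5725 each)
Sale 1, sell 517: 517/697 × $8,066.00 → $5,982.95
After Purchase 2: 498 on hand, pool $6,535.05 (≈ $13.1226 each)
After Purchase 3: 581 on hand, pool $7,946.05 (≈ $13.6765 each)
Sale 2, sell 383: 383/581 × $7,946.05 → $5,238.10
Total COGS = $5,982.95 + $5,238.10 = $11,221.05
Ending inventory (cost pool remaining) = $2,707.95

Ending inventory = $2,707.95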